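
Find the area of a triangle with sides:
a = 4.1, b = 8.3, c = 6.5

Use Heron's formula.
s = (a+b+c)/2 = (4.1+8.3+6.5)/2 = 9.45
A = √(s(s-a)(s-b)(s-c)) = √(9.45·5.35·1.15·2.95)
A = √171.516 = 13.1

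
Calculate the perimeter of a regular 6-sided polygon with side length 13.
Perimeter = number of sides * side length
Perimeter = 6 * 13
Perimeter = 78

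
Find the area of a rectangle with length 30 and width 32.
Area = length * width
Area = 30 * 32
Area = 960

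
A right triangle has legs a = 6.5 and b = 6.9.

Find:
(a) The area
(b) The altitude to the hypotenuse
(a) Area = ½ab = ½·6.5·6.9 = 22.425
(b) Hypotenuse c = √(6.5² + 6.9²) = √89.86 = 9.47945
    Area = ½·c·h_c  →  h_c = 2·Area/c = 2·22.425/9.47945 = 4.731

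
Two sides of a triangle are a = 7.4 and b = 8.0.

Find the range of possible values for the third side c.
By the triangle inequality: |a - b| < c < a + b
|7.4 - 8.0| < c < 7.4 + 8.0
0.6 < c < 15.4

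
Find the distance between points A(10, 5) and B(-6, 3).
Using the distance formula: d = sqrt((x₂-x₁)² + (y₂-y₁)²)
dx = (-6) - 10 = -16
dy = 3 - 5 = -2
d = sqrt((-16)² + (-2)²) = sqrt(256 + 4) = sqrt(260) = 16.12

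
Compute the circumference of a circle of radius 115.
Circumference = 2 * pi * r
Circumference = 2 * pi * 115
Circumference = 722.57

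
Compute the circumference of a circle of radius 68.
Circumference = 2 * pi * r
Circumference = 2 * pi * 68
Circumference = 427.26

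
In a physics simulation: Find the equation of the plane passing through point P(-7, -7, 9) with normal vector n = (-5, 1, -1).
d = n·P = (-5)(-7) + (1)(-7) + (-1)(9) = 19
Plane: -5x + y - z = 19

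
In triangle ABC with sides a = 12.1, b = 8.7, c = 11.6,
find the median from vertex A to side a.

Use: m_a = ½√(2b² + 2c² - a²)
m_a = ½√(2·8.7² + 2·11.6² - 12.1²)
m_a = ½√(151.38 + 269.12 - 146.41) = ½√274.09 = 8.278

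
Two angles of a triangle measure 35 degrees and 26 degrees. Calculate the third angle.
Sum of angles in a triangle = 180 degrees
Third angle = 180 - 35 - 26
Third angle = 119 degrees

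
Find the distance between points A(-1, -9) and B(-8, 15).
Using the distance formula: d = sqrt((x₂-x₁)² + (y₂-y₁)²)
dx = (-8) - (-1) = -7
dy = 15 - (-9) = 24
d = sqrt((-7)² + 24²) = sqrt(49 + 576) = sqrt(625) = 25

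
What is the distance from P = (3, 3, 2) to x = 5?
d = |1(3) + 0(3) + 0(2) - (5)| / √(1² + 0² + 0²) = 2/√1 = 2.0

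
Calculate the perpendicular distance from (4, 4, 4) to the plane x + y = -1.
d = |1(4) + 1(4) + 0(4) - (-1)| / √(1² + 1² + 0²) = 9/√2 = 6.364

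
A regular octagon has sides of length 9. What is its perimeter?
Perimeter = number of sides * side length
Perimeter = 8 * 9
Perimeter = 72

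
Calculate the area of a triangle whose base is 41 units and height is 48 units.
Area = (1/2) * base * height
Area = (1/2) * 41 * 48
Area = 984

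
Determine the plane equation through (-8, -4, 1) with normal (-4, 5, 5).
d = n·P = (-4)(-8) + (5)(-4) + (5)(1) = 17
Plane: -4x + 5y + 5z = 17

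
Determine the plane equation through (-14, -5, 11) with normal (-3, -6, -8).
d = n·P = (-3)(-14) + (-6)(-5) + (-8)(11) = -16
Plane: -3x - 6y - 8z = -16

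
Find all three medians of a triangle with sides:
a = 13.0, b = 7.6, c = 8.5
Using m_x = ½√(2y² + 2z² - x²):
m_a = ½√(2·7.6² + 2·8.5² - 13.0²) = ½√91.02 = 4.77
m_b = ½√(2·13.0² + 2·8.5² - 7.6²) = ½√424.74 = 10.3
m_c = ½√(2·13.0² + 2·7.6² - 8.5²) = ½√381.27 = 9.763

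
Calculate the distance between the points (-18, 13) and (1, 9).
Using the distance formula: d = sqrt((x₂-x₁)² + (y₂-y₁)²)
dx = 1 - (-18) = 19
dy = 9 - 13 = -4
d = sqrt(19² + (-4)²) = sqrt(361 + 16) = sqrt(377) = 19.42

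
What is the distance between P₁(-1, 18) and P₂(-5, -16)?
Using the distance formula: d = sqrt((x₂-x₁)² + (y₂-y₁)²)
dx = (-5) - (-1) = -4
dy = (-16) - 18 = -34
d = sqrt((-4)² + (-34)²) = sqrt(16 + 1156) = sqrt(1172) = 34.23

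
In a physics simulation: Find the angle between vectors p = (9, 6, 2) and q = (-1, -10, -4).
p·q = -77, |p|² = 121, |q|² = 117
cos θ = -77/√14157 ≈ -0.6472
θ ≈ 130.3°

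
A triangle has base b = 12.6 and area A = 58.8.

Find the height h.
A = ½bh  →  h = 2A/b
h = 2·58.8/12.6 = 9.333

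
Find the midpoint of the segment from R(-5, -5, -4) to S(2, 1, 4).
Midpoint = ((-5+2)/2, (-5+1)/2, (-4+4)/2) = (-1.5, -2, 0)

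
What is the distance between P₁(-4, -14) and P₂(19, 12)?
Using the distance formula: d = sqrt((x₂-x₁)² + (y₂-y₁)²)
dx = 19 - (-4) = 23
dy = 12 - (-14) = 26
d = sqrt(23² + 26²) = sqrt(529 + 676) = sqrt(1205) = 34.71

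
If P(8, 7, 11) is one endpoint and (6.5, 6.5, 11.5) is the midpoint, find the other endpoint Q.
Q = (2×6.5 - 8, 2×6.5 - 7, 2×11.5 - 11) = (5, 6, 12)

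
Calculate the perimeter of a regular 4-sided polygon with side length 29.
Perimeter = number of sides * side length
Perimeter = 4 * 29
Perimeter = 116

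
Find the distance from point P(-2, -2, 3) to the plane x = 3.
d = |1(-2) + 0(-2) + 0(3) - (3)| / √(1² + 0² + 0²) = 5/√1 = 5.0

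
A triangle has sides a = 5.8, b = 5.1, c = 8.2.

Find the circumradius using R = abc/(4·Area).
s = (a+b+c)/2 = 9.55
Area = √(s(s-a)(s-b)(s-c)) = √(9.55·3.75·4.45·1.35) = 14.6678
R = abc/(4·Area) = (5.8·5.1·8.2)/(4·14.6678) = 242.556/58.6712 = 4.134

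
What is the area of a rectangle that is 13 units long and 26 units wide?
Area = length * width
Area = 13 * 26
Area = 338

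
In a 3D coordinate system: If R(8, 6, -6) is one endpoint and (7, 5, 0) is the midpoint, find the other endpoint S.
S = (2×7 - 8, 2×5 - 6, 2×0 - (-6)) = (6, 4, 6)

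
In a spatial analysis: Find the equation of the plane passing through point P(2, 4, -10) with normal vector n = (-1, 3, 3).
d = n·P = (-1)(2) + (3)(4) + (3)(-10) = -20
Plane: -x + 3y + 3z = -20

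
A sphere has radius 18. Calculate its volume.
Volume = (4/3) * pi * r³
Volume = (4/3) * pi * 18³
Volume = (4/3) * pi * 5832
Volume = 24429.02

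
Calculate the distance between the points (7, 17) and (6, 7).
Using the distance formula: d = sqrt((x₂-x₁)² + (y₂-y₁)²)
dx = 6 - 7 = -1
dy = 7 - 17 = -10
d = sqrt((-1)² + (-10)²) = sqrt(1 + 100) = sqrt(101) = 10.05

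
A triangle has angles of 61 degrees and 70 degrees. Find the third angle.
Sum of angles in a triangle = 180 degrees
Third angle = 180 - 61 - 70
Third angle = 49 degrees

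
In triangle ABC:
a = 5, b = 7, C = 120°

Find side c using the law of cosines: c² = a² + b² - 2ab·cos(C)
c² = 5² + 7² - 2·5·7·cos(120°)
c² = 25 + 49 - 70·-0.5000 = 109
c = √109 = 10.44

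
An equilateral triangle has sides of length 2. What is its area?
Area = (sqrt(3)/4) * s²
Area = (sqrt(3)/4) * 2²
Area = (sqrt(3)/4) * 4
Area = 1.73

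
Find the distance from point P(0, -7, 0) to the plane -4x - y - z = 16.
d = |(-4)(0) + (-1)(-7) + (-1)(0) - (16)| / √((-4)² + (-1)² + (-1)²) = 9/√18 = 2.121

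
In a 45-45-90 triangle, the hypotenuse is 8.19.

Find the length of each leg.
In a 45-45-90 triangle, hypotenuse = leg·√2  →  leg = hypotenuse/√2
leg = 8.19/√2 = 5.791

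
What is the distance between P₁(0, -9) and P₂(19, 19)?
Using the distance formula: d = sqrt((x₂-x₁)² + (y₂-y₁)²)
dx = 19 - 0 = 19
dy = 19 - (-9) = 28
d = sqrt(19² + 28²) = sqrt(361 + 784) = sqrt(1145) = 33.84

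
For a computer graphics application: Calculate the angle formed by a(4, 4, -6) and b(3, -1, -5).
a·b = 38, |a|² = 68, |b|² = 35
cos θ = 38/√2380 ≈ 0.7789
θ ≈ 38.84°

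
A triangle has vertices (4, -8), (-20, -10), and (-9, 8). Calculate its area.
Using the coordinate formula: Area = (1/2)|x₁(y₂-y₃) + x₂(y₃-y₁) + x₃(y₁-y₂)|
Area = (1/2)|4((-10)-8) + (-20)(8-(-8)) + (-9)((-8)-(-10))|
Area = (1/2)|4*(-18) + (-20)*16 + (-9)*2|
Area = (1/2)|(-72) + (-320) + (-18)|
Area = (1/2)*410 = 205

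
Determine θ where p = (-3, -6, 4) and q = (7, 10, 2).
p·q = -73, |p|² = 61, |q|² = 153
cos θ = -73/√9333 ≈ -0.7556
θ ≈ 139.1°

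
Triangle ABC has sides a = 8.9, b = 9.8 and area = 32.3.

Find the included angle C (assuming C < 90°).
Area = ½ab·sin(C)  →  sin(C) = 2·Area/(ab)
sin(C) = 2·32.3/(8.9·9.8) = 0.740656
C = arcsin(0.740656) = 47.79°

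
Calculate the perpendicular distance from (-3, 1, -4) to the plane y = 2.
d = |0(-3) + 1(1) + 0(-4) - (2)| / √(0² + 1² + 0²) = 1/√1 = 1.0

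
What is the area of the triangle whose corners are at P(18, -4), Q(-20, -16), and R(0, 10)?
Using the coordinate formula: Area = (1/2)|x₁(y₂-y₃) + x₂(y₃-y₁) + x₃(y₁-y₂)|
Area = (1/2)|18((-16)-10) + (-20)(10-(-4)) + 0((-4)-(-16))|
Area = (1/2)|18*(-26) + (-20)*14 + 0*12|
Area = (1/2)|(-468) + (-280) + 0|
Area = (1/2)*748 = 374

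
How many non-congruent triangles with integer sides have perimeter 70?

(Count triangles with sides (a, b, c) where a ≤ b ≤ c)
With a ≤ b ≤ c and a + b + c = 70, the triangle inequality a + b > c gives c < 70/2, so c ≤ 34.
Iterate a from 1 to ⌊p/3⌋ = 23; for each a, b ranges from a to ⌊(p−a)/2⌋ with c = p − a − b, keeping only c ≥ b.
Triples: (2, 34, 34), (3, 33, 34), (4, 32, 34), …
Count = 102 triangles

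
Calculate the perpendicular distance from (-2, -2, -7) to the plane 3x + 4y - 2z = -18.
d = |3(-2) + 4(-2) + (-2)(-7) - (-18)| / √(3² + 4² + (-2)²) = 18/√29 = 3.343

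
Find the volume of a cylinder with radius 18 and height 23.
Volume = pi * r² * h
Volume = pi * 18² * 23
Volume = pi * 324 * 23
Volume = pi * 7452
Volume = 23411.15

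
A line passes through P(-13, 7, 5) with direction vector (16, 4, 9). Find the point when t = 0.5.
P(0.5) = (-13 + 16(0.5), 7 + 4(0.5), 5 + 9(0.5)) = (-5, 9, 9.5)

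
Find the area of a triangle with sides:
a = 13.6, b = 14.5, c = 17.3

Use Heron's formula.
s = (a+b+c)/2 = (13.6+14.5+17.3)/2 = 22.7
A = √(s(s-a)(s-b)(s-c)) = √(22.7·9.1·8.2·5.4)
A = √9146.92 = 95.64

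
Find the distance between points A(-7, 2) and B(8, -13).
Using the distance formula: d = sqrt((x₂-x₁)² + (y₂-y₁)²)
dx = 8 - (-7) = 15
dy = (-13) - 2 = -15
d = sqrt(15² + (-15)²) = sqrt(225 + 225) = sqrt(450) = 21.21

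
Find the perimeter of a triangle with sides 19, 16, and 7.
Perimeter = sum of all sides
Perimeter = 19 + 16 + 7
Perimeter = 42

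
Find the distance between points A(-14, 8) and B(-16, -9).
Using the distance formula: d = sqrt((x₂-x₁)² + (y₂-y₁)²)
dx = (-16) - (-14) = -2
dy = (-9) - 8 = -17
d = sqrt((-2)² + (-17)²) = sqrt(4 + 289) = sqrt(293) = 17.12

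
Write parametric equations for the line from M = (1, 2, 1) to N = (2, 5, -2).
Direction vector d = N - M = (1, 3, -3)
x = 1 + t, y = 2 + 3t, z = 1 - 3t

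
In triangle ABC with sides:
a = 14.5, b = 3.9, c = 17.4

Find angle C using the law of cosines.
cos(C) = (a² + b² - c²)/(2ab)
cos(C) = (14.5² + 3.9² - 17.4²)/(2·14.5·3.9) = -77.3/113.1 = -0.683466
C = arccos(-0.683466) = 133.1°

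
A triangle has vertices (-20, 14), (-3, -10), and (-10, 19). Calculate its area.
Using the coordinate formula: Area = (1/2)|x₁(y₂-y₃) + x₂(y₃-y₁) + x₃(y₁-y₂)|
Area = (1/2)|(-20)((-10)-19) + (-3)(19-14) + (-10)(14-(-10))|
Area = (1/2)|(-20)*(-29) + (-3)*5 + (-10)*24|
Area = (1/2)|580 + (-15) + (-240)|
Area = (1/2)*325 = 162.50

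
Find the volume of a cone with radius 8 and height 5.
Volume = (1/3) * pi * r² * h
Volume = (1/3) * pi * 8² * 5
Volume = (1/3) * pi * 64 * 5
Volume = (1/3) * pi * 320
Volume = 335.10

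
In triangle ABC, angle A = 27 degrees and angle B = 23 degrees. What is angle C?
Sum of angles in a triangle = 180 degrees
Third angle = 180 - 27 - 23
Third angle = 130 degrees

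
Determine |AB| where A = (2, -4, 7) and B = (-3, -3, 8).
d = √[(-5)² + (1)² + (1)²] = √27 = 5.196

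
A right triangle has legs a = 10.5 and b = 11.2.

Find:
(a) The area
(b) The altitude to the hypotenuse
(a) Area = ½ab = ½·10.5·11.2 = 58.8
(b) Hypotenuse c = √(10.5² + 11.2²) = √235.69 = 15.3522
    Area = ½·c·h_c  →  h_c = 2·Area/c = 2·58.8/15.3522 = 7.66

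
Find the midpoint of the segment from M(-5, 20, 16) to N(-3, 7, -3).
Midpoint = ((-5-3)/2, (20+7)/2, (16-3)/2) = (-4, 13.5, 6.5)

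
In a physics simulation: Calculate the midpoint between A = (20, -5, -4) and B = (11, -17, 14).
Midpoint = ((20+11)/2, (-5-17)/2, (-4+14)/2) = (15.5, -11, 5)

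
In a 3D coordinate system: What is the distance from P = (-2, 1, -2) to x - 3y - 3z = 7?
d = |1(-2) + (-3)(1) + (-3)(-2) - (7)| / √(1² + (-3)² + (-3)²) = 6/√19 = 1.376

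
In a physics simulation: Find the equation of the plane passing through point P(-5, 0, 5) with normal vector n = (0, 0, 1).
d = n·P = (0)(-5) + (0)(0) + (1)(5) = 5
Plane: z = 5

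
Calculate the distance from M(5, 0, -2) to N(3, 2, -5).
d = √[(-2)² + (2)² + (-3)²] = √17 = 4.123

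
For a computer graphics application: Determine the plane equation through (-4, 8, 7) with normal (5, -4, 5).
d = n·P = (5)(-4) + (-4)(8) + (5)(7) = -17
Plane: 5x - 4y + 5z = -17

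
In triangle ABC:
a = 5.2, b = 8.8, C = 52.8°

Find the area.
Using A = ½ab·sin(C):
A = ½·5.2·8.8·sin(52.8°) = ½·45.76·0.796530 = 18.22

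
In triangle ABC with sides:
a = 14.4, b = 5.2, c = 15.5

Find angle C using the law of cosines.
cos(C) = (a² + b² - c²)/(2ab)
cos(C) = (14.4² + 5.2² - 15.5²)/(2·14.4·5.2) = -5.85/149.76 = -0.039062
C = arccos(-0.039062) = 92.24°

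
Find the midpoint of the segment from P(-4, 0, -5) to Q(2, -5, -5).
Midpoint = ((-4+2)/2, (0-5)/2, (-5-5)/2) = (-1, -2.5, -5)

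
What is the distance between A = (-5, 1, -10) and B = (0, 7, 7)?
d = √[(5)² + (6)² + (17)²] = √350 = 18.71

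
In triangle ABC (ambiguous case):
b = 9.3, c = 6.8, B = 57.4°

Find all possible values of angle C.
sin(C)/c = sin(B)/b  →  sin(C) = c·sin(B)/b = 6.8·sin(57.4°)/9.3 = 0.615987
C₁ = arcsin(0.615987) = 38.02°,  C₂ = 180° - C₁ = 141.98°
Check C₂: A = 180° - 57.4° - 141.98° = -19.38° ≤ 0, rejected
C = 38.02° (one solution)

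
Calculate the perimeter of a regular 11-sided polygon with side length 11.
Perimeter = number of sides * side length
Perimeter = 11 * 11
Perimeter = 121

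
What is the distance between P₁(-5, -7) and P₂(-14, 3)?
Using the distance formula: d = sqrt((x₂-x₁)² + (y₂-y₁)²)
dx = (-14) - (-5) = -9
dy = 3 - (-7) = 10
d = sqrt((-9)² + 10²) = sqrt(81 + 100) = sqrt(181) = 13.45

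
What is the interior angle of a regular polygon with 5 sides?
Interior angle of a regular n-gon = (n-2)*180/n
Interior angle = (5-2)*180/5
Interior angle = 3*180/5
Interior angle = 540/5
Interior angle = 108 degrees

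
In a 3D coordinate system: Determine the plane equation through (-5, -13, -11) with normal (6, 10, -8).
d = n·P = (6)(-5) + (10)(-13) + (-8)(-11) = -72
Plane: 6x + 10y - 8z = -72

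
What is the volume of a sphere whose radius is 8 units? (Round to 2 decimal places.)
Volume = (4/3) * pi * r³
Volume = (4/3) * pi * 8³
Volume = (4/3) * pi * 512
Volume = 2144.66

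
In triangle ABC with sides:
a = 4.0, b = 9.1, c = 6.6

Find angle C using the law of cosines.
cos(C) = (a² + b² - c²)/(2ab)
cos(C) = (4.0² + 9.1² - 6.6²)/(2·4.0·9.1) = 55.25/72.8 = 0.758929
C = arccos(0.758929) = 40.63°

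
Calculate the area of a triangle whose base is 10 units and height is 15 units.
Area = (1/2) * base * height
Area = (1/2) * 10 * 15
Area = 75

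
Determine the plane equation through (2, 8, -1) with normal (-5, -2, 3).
d = n·P = (-5)(2) + (-2)(8) + (3)(-1) = -29
Plane: -5x - 2y + 3z = -29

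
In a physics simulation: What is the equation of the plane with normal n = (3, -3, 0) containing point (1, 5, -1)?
d = n·P = (3)(1) + (-3)(5) + (0)(-1) = -12
Plane: 3x - 3y = -12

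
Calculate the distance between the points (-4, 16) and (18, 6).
Using the distance formula: d = sqrt((x₂-x₁)² + (y₂-y₁)²)
dx = 18 - (-4) = 22
dy = 6 - 16 = -10
d = sqrt(22² + (-10)²) = sqrt(484 + 100) = sqrt(584) = 24.17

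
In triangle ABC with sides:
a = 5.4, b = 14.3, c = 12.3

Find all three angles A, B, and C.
By the law of cosines:
cos(A) = (b² + c² - a²)/(2bc) = 0.928478  →  A = 21.8°
cos(B) = (a² + c² - b²)/(2ac) = -0.180970  →  B = 100.4°
cos(C) = (a² + b² - c²)/(2ab) = 0.533282  →  C = 57.77°
Check: A + B + C = 180.0° ✓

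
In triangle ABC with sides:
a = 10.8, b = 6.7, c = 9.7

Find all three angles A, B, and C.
By the law of cosines:
cos(A) = (b² + c² - a²)/(2bc) = 0.171873  →  A = 80.1°
cos(B) = (a² + c² - b²)/(2ac) = 0.791523  →  B = 37.67°
cos(C) = (a² + b² - c²)/(2ab) = 0.466003  →  C = 62.22°
Check: A + B + C = 180.0° ✓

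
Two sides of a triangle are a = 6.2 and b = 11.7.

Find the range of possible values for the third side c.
By the triangle inequality: |a - b| < c < a + b
|6.2 - 11.7| < c < 6.2 + 11.7
5.5 < c < 17.9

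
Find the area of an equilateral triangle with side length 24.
Area = (sqrt(3)/4) * s²
Area = (sqrt(3)/4) * 24²
Area = (sqrt(3)/4) * 576
Area = 249.42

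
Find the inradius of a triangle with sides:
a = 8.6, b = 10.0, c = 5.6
s = (a+b+c)/2 = (8.6+10.0+5.6)/2 = 12.1
Area = √(s(s-a)(s-b)(s-c)) = √(12.1·3.5·2.1·6.5) = 24.0432
r = Area/s = 24.0432/12.1 = 1.987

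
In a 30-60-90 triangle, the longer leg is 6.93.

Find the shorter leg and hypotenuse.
In a 30-60-90 triangle, sides are in ratio 1 : √3 : 2.
Long leg = short leg·√3  →  short leg = 6.93/√3 = 4.001
Hypotenuse = 2·(short leg) = 2·6.93/√3 = 8.002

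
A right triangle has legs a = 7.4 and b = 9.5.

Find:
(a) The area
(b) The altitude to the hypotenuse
(a) Area = ½ab = ½·7.4·9.5 = 35.15
(b) Hypotenuse c = √(7.4² + 9.5²) = √145.01 = 12.042
    Area = ½·c·h_c  →  h_c = 2·Area/c = 2·35.15/12.042 = 5.838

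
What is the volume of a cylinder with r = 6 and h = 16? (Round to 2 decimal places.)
Volume = pi * r² * h
Volume = pi * 6² * 16
Volume = pi * 36 * 16
Volume = pi * 576
Volume = 1809.56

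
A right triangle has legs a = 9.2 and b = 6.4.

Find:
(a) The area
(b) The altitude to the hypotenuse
(a) Area = ½ab = ½·9.2·6.4 = 29.44
(b) Hypotenuse c = √(9.2² + 6.4²) = √125.6 = 11.2071
    Area = ½·c·h_c  →  h_c = 2·Area/c = 2·29.44/11.2071 = 5.254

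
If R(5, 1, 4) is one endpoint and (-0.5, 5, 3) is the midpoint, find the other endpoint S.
S = (2×(-0.5) - 5, 2×5 - 1, 2×3 - 4) = (-6, 9, 2)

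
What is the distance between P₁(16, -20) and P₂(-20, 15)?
Using the distance formula: d = sqrt((x₂-x₁)² + (y₂-y₁)²)
dx = (-20) - 16 = -36
dy = 15 - (-20) = 35
d = sqrt((-36)² + 35²) = sqrt(1296 + 1225) = sqrt(2521) = 50.21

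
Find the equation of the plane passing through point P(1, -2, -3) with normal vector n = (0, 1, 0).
d = n·P = (0)(1) + (1)(-2) + (0)(-3) = -2
Plane: y = -2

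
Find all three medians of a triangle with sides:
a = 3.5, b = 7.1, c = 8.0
Using m_x = ½√(2y² + 2z² - x²):
m_a = ½√(2·7.1² + 2·8.0² - 3.5²) = ½√216.57 = 7.358
m_b = ½√(2·3.5² + 2·8.0² - 7.1²) = ½√102.09 = 5.052
m_c = ½√(2·3.5² + 2·7.1² - 8.0²) = ½√61.32 = 3.915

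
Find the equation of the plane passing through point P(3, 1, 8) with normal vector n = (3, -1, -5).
d = n·P = (3)(3) + (-1)(1) + (-5)(8) = -32
Plane: 3x - y - 5z = -32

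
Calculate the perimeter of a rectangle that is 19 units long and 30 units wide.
Perimeter = 2 * (length + width)
Perimeter = 2 * (19 + 30)
Perimeter = 2 * 49
Perimeter = 98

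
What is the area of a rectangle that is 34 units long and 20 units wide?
Area = length * width
Area = 34 * 20
Area = 680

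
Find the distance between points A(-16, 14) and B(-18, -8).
Using the distance formula: d = sqrt((x₂-x₁)² + (y₂-y₁)²)
dx = (-18) - (-16) = -2
dy = (-8) - 14 = -22
d = sqrt((-2)² + (-22)²) = sqrt(4 + 484) = sqrt(488) = 22.09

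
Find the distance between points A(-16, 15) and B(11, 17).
Using the distance formula: d = sqrt((x₂-x₁)² + (y₂-y₁)²)
dx = 11 - (-16) = 27
dy = 17 - 15 = 2
d = sqrt(27² + 2²) = sqrt(729 + 4) = sqrt(733) = 27.07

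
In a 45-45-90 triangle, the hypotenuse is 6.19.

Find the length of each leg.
In a 45-45-90 triangle, hypotenuse = leg·√2  →  leg = hypotenuse/√2
leg = 6.19/√2 = 4.377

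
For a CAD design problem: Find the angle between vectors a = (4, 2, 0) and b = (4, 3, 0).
a·b = 22, |a|² = 20, |b|² = 25
cos θ = 22/√500 ≈ 0.9839
θ ≈ 10.3°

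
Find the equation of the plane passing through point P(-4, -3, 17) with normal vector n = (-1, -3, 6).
d = n·P = (-1)(-4) + (-3)(-3) + (6)(17) = 115
Plane: -x - 3y + 6z = 115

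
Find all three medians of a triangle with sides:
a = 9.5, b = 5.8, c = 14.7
Using m_x = ½√(2y² + 2z² - x²):
m_a = ½√(2·5.8² + 2·14.7² - 9.5²) = ½√409.21 = 10.11
m_b = ½√(2·9.5² + 2·14.7² - 5.8²) = ½√579.04 = 12.03
m_c = ½√(2·9.5² + 2·5.8² - 14.7²) = ½√31.69 = 2.815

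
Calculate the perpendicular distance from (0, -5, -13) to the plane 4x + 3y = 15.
d = |4(0) + 3(-5) + 0(-13) - (15)| / √(4² + 3² + 0²) = 30/√25 = 6.0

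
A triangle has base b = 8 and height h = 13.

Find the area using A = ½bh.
A = ½·8·13 = 52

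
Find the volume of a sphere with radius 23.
Volume = (4/3) * pi * r³
Volume = (4/3) * pi * 23³
Volume = (4/3) * pi * 12167
Volume = 50965.01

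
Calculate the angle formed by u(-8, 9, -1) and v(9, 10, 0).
u·v = 18, |u|² = 146, |v|² = 181
cos θ = 18/√26426 ≈ 0.1107
θ ≈ 83.64°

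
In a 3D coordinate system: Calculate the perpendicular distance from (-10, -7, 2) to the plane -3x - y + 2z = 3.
d = |(-3)(-10) + (-1)(-7) + 2(2) - (3)| / √((-3)² + (-1)² + 2²) = 38/√14 = 10.16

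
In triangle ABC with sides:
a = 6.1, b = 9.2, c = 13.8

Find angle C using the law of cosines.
cos(C) = (a² + b² - c²)/(2ab)
cos(C) = (6.1² + 9.2² - 13.8²)/(2·6.1·9.2) = -68.59/112.24 = -0.611101
C = arccos(-0.611101) = 127.7°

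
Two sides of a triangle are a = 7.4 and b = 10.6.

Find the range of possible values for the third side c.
By the triangle inequality: |a - b| < c < a + b
|7.4 - 10.6| < c < 7.4 + 10.6
3.2 < c < 18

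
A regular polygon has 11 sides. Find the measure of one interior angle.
Interior angle of a regular n-gon = (n-2)*180/n
Interior angle = (11-2)*180/11
Interior angle = 9*180/11
Interior angle = 1620/11
Interior angle = 147.27 degrees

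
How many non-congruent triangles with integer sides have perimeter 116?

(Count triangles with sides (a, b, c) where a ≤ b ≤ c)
With a ≤ b ≤ c and a + b + c = 116, the triangle inequality a + b > c gives c < 116/2, so c ≤ 57.
Iterate a from 1 to ⌊p/3⌋ = 38; for each a, b ranges from a to ⌊(p−a)/2⌋ with c = p − a − b, keeping only c ≥ b.
Triples: (2, 57, 57), (3, 56, 57), (4, 55, 57), …
Count = 280 triangles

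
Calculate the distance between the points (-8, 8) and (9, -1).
Using the distance formula: d = sqrt((x₂-x₁)² + (y₂-y₁)²)
dx = 9 - (-8) = 17
dy = (-1) - 8 = -9
d = sqrt(17² + (-9)²) = sqrt(289 + 81) = sqrt(370) = 19.24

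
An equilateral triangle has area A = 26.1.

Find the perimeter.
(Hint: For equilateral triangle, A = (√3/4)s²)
A = (√3/4)s²  →  s² = 4A/√3 = 4·26.1/√3 = 60.2754
s = 7.76372
Perimeter = 3s = 23.29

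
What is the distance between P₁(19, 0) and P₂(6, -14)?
Using the distance formula: d = sqrt((x₂-x₁)² + (y₂-y₁)²)
dx = 6 - 19 = -13
dy = (-14) - 0 = -14
d = sqrt((-13)² + (-14)²) = sqrt(169 + 196) = sqrt(365) = 19.10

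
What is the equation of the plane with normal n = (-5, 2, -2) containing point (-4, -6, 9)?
d = n·P = (-5)(-4) + (2)(-6) + (-2)(9) = -10
Plane: -5x + 2y - 2z = -10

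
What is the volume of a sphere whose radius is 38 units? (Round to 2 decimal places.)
Volume = (4/3) * pi * r³
Volume = (4/3) * pi * 38³
Volume = (4/3) * pi * 54872
Volume = 229847.30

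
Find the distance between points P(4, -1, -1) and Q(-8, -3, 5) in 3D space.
d = √[(-12)² + (-2)² + (6)²] = √184 = 13.56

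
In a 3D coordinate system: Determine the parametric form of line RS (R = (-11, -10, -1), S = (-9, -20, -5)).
Direction vector d = S - R = (2, -10, -4)
x = -11 + 2t, y = -10 - 10t, z = -1 - 4t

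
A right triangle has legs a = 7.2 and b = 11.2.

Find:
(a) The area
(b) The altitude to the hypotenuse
(a) Area = ½ab = ½·7.2·11.2 = 40.32
(b) Hypotenuse c = √(7.2² + 11.2²) = √177.28 = 13.3147
    Area = ½·c·h_c  →  h_c = 2·Area/c = 2·40.32/13.3147 = 6.056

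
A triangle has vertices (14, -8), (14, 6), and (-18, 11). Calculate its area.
Using the coordinate formula: Area = (1/2)|x₁(y₂-y₃) + x₂(y₃-y₁) + x₃(y₁-y₂)|
Area = (1/2)|14(6-11) + 14(11-(-8)) + (-18)((-8)-6)|
Area = (1/2)|14*(-5) + 14*19 + (-18)*(-14)|
Area = (1/2)|(-70) + 266 + 252|
Area = (1/2)*448 = 224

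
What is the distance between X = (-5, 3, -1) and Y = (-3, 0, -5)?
d = √[(2)² + (-3)² + (-4)²] = √29 = 5.385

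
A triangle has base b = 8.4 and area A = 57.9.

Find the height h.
A = ½bh  →  h = 2A/b
h = 2·57.9/8.4 = 13.79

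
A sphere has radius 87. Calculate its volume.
Volume = (4/3) * pi * r³
Volume = (4/3) * pi * 87³
Volume = (4/3) * pi * 658503
Volume = 2758330.92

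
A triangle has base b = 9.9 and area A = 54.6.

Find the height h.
A = ½bh  →  h = 2A/b
h = 2·54.6/9.9 = 11.03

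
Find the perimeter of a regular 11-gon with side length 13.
Perimeter = number of sides * side length
Perimeter = 11 * 13
Perimeter = 143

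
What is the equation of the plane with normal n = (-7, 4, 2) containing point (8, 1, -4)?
d = n·P = (-7)(8) + (4)(1) + (2)(-4) = -60
Plane: -7x + 4y + 2z = -60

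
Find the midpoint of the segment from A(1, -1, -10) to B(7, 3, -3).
Midpoint = ((1+7)/2, (-1+3)/2, (-10-3)/2) = (4, 1, -6.5)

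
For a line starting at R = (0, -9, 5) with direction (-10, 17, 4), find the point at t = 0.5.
P(0.5) = (0 + (-10)(0.5), -9 + 17(0.5), 5 + 4(0.5)) = (-5, -0.5, 7)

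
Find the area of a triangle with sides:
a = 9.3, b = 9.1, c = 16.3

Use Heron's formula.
s = (a+b+c)/2 = (9.3+9.1+16.3)/2 = 17.35
A = √(s(s-a)(s-b)(s-c)) = √(17.35·8.05·8.25·1.05)
A = √1209.87 = 34.78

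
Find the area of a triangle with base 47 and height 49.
Area = (1/2) * base * height
Area = (1/2) * 47 * 49
Area = 1151.50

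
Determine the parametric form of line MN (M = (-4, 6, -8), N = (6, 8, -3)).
Direction vector d = N - M = (10, 2, 5)
x = -4 + 10t, y = 6 + 2t, z = -8 + 5t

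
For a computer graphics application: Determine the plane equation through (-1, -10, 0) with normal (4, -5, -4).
d = n·P = (4)(-1) + (-5)(-10) + (-4)(0) = 46
Plane: 4x - 5y - 4z = 46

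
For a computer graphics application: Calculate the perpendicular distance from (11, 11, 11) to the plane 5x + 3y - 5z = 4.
d = |5(11) + 3(11) + (-5)(11) - (4)| / √(5² + 3² + (-5)²) = 29/√59 = 3.775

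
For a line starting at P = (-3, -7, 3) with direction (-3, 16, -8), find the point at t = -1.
P(-1) = (-3 + (-3)(-1), -7 + 16(-1), 3 + (-8)(-1)) = (0, -23, 11)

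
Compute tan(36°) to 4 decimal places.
tan(36 degrees) = 0.7265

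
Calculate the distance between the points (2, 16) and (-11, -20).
Using the distance formula: d = sqrt((x₂-x₁)² + (y₂-y₁)²)
dx = (-11) - 2 = -13
dy = (-20) - 16 = -36
d = sqrt((-13)² + (-36)²) = sqrt(169 + 1296) = sqrt(1465) = 38.28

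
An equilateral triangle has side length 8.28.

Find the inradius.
For an equilateral triangle, r = s/(2√3) where s is the side.
r = 8.28/(2√3) = 8.28/3.464102 = 2.39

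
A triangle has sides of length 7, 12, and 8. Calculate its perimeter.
Perimeter = sum of all sides
Perimeter = 7 + 12 + 8
Perimeter = 27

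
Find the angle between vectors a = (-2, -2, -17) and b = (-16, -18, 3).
a·b = 17, |a|² = 297, |b|² = 589
cos θ = 17/√174933 ≈ 0.04065
θ ≈ 87.67°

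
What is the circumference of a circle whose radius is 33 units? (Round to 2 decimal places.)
Circumference = 2 * pi * r
Circumference = 2 * pi * 33
Circumference = 207.35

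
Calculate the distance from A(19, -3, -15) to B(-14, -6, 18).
d = √[(-33)² + (-3)² + (33)²] = √2187 = 46.77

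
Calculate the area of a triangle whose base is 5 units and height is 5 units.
Area = (1/2) * base * height
Area = (1/2) * 5 * 5
Area = 12.50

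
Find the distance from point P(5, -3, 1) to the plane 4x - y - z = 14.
d = |4(5) + (-1)(-3) + (-1)(1) - (14)| / √(4² + (-1)² + (-1)²) = 8/√18 = 1.886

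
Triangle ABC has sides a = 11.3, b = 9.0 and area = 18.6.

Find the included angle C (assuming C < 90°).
Area = ½ab·sin(C)  →  sin(C) = 2·Area/(ab)
sin(C) = 2·18.6/(11.3·9.0) = 0.365782
C = arcsin(0.365782) = 21.46°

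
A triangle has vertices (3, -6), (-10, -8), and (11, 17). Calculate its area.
Using the coordinate formula: Area = (1/2)|x₁(y₂-y₃) + x₂(y₃-y₁) + x₃(y₁-y₂)|
Area = (1/2)|3((-8)-17) + (-10)(17-(-6)) + 11((-6)-(-8))|
Area = (1/2)|3*(-25) + (-10)*23 + 11*2|
Area = (1/2)|(-75) + (-230) + 22|
Area = (1/2)*283 = 141.50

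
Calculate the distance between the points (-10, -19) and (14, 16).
Using the distance formula: d = sqrt((x₂-x₁)² + (y₂-y₁)²)
dx = 14 - (-10) = 24
dy = 16 - (-19) = 35
d = sqrt(24² + 35²) = sqrt(576 + 1225) = sqrt(1801) = 42.44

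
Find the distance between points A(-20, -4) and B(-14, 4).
Using the distance formula: d = sqrt((x₂-x₁)² + (y₂-y₁)²)
dx = (-14) - (-20) = 6
dy = 4 - (-4) = 8
d = sqrt(6² + 8²) = sqrt(36 + 64) = sqrt(100) = 10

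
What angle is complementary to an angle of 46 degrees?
Complementary angles sum to 90 degrees.
Other angle = 90 - 46
Other angle = 44 degrees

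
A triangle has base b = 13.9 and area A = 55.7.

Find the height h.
A = ½bh  →  h = 2A/b
h = 2·55.7/13.9 = 8.014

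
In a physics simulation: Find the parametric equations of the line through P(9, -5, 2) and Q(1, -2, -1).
Direction vector d = Q - P = (-8, 3, -3)
x = 9 - 8t, y = -5 + 3t, z = 2 - 3t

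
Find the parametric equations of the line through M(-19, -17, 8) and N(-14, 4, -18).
Direction vector d = N - M = (5, 21, -26)
x = -19 + 5t, y = -17 + 21t, z = 8 - 26t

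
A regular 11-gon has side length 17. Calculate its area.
For a regular 11-gon with side length s = 17:
Apothem a = s / (2*tan(pi/11)) = 17 / (2*tan(pi/11)) ≈ 28.9483
Perimeter P = 11 * 17 = 187
Area = (1/2) * P * a = (1/2) * 187 * 28.9483 = 2706.67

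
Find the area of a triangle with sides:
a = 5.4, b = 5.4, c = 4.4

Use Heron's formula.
s = (a+b+c)/2 = (5.4+5.4+4.4)/2 = 7.6
A = √(s(s-a)(s-b)(s-c)) = √(7.6·2.2·2.2·3.2)
A = √117.709 = 10.85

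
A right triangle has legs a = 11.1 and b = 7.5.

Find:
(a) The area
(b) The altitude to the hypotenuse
(a) Area = ½ab = ½·11.1·7.5 = 41.625
(b) Hypotenuse c = √(11.1² + 7.5²) = √179.46 = 13.3963
    Area = ½·c·h_c  →  h_c = 2·Area/c = 2·41.625/13.3963 = 6.214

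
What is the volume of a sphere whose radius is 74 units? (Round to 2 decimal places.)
Volume = (4/3) * pi * r³
Volume = (4/3) * pi * 74³
Volume = (4/3) * pi * 405224
Volume = 1697398.32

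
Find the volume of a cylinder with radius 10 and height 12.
Volume = pi * r² * h
Volume = pi * 10² * 12
Volume = pi * 100 * 12
Volume = pi * 1200
Volume = 3769.91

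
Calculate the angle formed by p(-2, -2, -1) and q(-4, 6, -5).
p·q = 1, |p|² = 9, |q|² = 77
cos θ = 1/√693 ≈ 0.03799
θ ≈ 87.82°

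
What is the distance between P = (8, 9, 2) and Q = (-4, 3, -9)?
d = √[(-12)² + (-6)² + (-11)²] = √301 = 17.35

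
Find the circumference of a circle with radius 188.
Circumference = 2 * pi * r
Circumference = 2 * pi * 188
Circumference = 1181.24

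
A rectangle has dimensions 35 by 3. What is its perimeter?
Perimeter = 2 * (length + width)
Perimeter = 2 * (35 + 3)
Perimeter = 2 * 38
Perimeter = 76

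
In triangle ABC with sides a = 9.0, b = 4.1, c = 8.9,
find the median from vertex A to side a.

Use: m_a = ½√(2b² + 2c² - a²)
m_a = ½√(2·4.1² + 2·8.9² - 9.0²)
m_a = ½√(33.62 + 158.42 - 81) = ½√111.04 = 5.269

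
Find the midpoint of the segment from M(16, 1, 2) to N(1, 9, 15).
Midpoint = ((16+1)/2, (1+9)/2, (2+15)/2) = (8.5, 5, 8.5)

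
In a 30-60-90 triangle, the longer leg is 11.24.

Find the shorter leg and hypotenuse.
In a 30-60-90 triangle, sides are in ratio 1 : √3 : 2.
Long leg = short leg·√3  →  short leg = 11.24/√3 = 6.489
Hypotenuse = 2·(short leg) = 2·11.24/√3 = 12.98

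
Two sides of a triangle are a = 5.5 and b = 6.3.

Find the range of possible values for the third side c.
By the triangle inequality: |a - b| < c < a + b
|5.5 - 6.3| < c < 5.5 + 6.3
0.8 < c < 11.8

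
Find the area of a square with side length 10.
Area = s²
Area = 10²
Area = 100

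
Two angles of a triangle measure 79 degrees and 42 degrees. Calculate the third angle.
Sum of angles in a triangle = 180 degrees
Third angle = 180 - 79 - 42
Third angle = 59 degrees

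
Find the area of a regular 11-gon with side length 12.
For a regular 11-gon with side length s = 12:
Apothem a = s / (2*tan(pi/11)) = 12 / (2*tan(pi/11)) ≈ 20.4341
Perimeter P = 11 * 12 = 132
Area = (1/2) * P * a = (1/2) * 132 * 20.4341 = 1348.65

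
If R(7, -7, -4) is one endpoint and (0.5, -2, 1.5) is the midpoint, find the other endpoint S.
S = (2×0.5 - 7, 2×(-2) - (-7), 2×1.5 - (-4)) = (-6, 3, 7)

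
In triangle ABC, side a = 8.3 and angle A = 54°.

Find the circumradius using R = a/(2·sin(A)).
R = a/(2·sin(A)) = 8.3/(2·sin(54°))
R = 8.3/(2·0.809017) = 8.3/1.618034 = 5.13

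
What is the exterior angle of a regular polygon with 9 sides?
Exterior angle of a regular n-gon = 360/n
Exterior angle = 360/9
Exterior angle = 40 degrees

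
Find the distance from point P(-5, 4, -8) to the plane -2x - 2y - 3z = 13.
d = |(-2)(-5) + (-2)(4) + (-3)(-8) - (13)| / √((-2)² + (-2)² + (-3)²) = 13/√17 = 3.153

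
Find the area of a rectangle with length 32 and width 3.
Area = length * width
Area = 32 * 3
Area = 96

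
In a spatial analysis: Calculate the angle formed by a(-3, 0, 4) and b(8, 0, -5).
a·b = -44, |a|² = 25, |b|² = 89
cos θ = -44/√2225 ≈ -0.9328
θ ≈ 158.9°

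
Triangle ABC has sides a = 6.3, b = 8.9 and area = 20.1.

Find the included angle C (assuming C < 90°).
Area = ½ab·sin(C)  →  sin(C) = 2·Area/(ab)
sin(C) = 2·20.1/(6.3·8.9) = 0.716961
C = arcsin(0.716961) = 45.8°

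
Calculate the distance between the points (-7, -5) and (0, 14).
Using the distance formula: d = sqrt((x₂-x₁)² + (y₂-y₁)²)
dx = 0 - (-7) = 7
dy = 14 - (-5) = 19
d = sqrt(7² + 19²) = sqrt(49 + 361) = sqrt(410) = 20.25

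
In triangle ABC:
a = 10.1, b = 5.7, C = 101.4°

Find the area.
Using A = ½ab·sin(C):
A = ½·10.1·5.7·sin(101.4°) = ½·57.57·0.980271 = 28.22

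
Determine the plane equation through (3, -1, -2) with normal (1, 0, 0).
d = n·P = (1)(3) + (0)(-1) + (0)(-2) = 3
Plane: x = 3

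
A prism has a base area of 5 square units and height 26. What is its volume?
Volume = base area * height
Volume = 5 * 26
Volume = 130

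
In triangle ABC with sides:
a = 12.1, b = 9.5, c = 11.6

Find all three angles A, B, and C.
By the law of cosines:
cos(A) = (b² + c² - a²)/(2bc) = 0.355717  →  A = 69.16°
cos(B) = (a² + c² - b²)/(2ac) = 0.679396  →  B = 47.2°
cos(C) = (a² + b² - c²)/(2ab) = 0.444106  →  C = 63.63°
Check: A + B + C = 180.0° ✓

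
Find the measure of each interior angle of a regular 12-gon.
Interior angle of a regular n-gon = (n-2)*180/n
Interior angle = (12-2)*180/12
Interior angle = 10*180/12
Interior angle = 1800/12
Interior angle = 150 degrees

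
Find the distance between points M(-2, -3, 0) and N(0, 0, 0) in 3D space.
d = √[(2)² + (3)² + (0)²] = √13 = 3.606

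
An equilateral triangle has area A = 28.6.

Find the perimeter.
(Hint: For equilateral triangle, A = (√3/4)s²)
A = (√3/4)s²  →  s² = 4A/√3 = 4·28.6/√3 = 66.0489
s = 8.12705
Perimeter = 3s = 24.38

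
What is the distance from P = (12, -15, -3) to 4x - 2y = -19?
d = |4(12) + (-2)(-15) + 0(-3) - (-19)| / √(4² + (-2)² + 0²) = 97/√20 = 21.69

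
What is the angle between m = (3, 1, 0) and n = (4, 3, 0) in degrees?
m·n = 15, |m|² = 10, |n|² = 25
cos θ = 15/√250 ≈ 0.9487
θ ≈ 18.43°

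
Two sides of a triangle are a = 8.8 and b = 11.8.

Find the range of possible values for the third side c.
By the triangle inequality: |a - b| < c < a + b
|8.8 - 11.8| < c < 8.8 + 11.8
3 < c < 20.6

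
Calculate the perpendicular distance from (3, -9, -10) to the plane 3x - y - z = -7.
d = |3(3) + (-1)(-9) + (-1)(-10) - (-7)| / √(3² + (-1)² + (-1)²) = 35/√11 = 10.55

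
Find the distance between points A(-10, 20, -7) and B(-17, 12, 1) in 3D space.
d = √[(-7)² + (-8)² + (8)²] = √177 = 13.3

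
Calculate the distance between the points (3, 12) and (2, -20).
Using the distance formula: d = sqrt((x₂-x₁)² + (y₂-y₁)²)
dx = 2 - 3 = -1
dy = (-20) - 12 = -32
d = sqrt((-1)² + (-32)²) = sqrt(1 + 1024) = sqrt(1025) = 32.02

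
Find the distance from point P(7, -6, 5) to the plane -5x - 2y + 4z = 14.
d = |(-5)(7) + (-2)(-6) + 4(5) - (14)| / √((-5)² + (-2)² + 4²) = 17/√45 = 2.534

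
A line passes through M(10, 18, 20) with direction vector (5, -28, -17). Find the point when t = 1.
P(1) = (10 + 5(1), 18 + (-28)(1), 20 + (-17)(1)) = (15, -10, 3)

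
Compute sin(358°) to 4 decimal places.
sin(358 degrees) = -0.0349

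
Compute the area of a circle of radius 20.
Area = pi * r²
Area = pi * 20²
Area = pi * 400
Area = 1256.64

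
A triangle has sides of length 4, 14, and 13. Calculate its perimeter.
Perimeter = sum of all sides
Perimeter = 4 + 14 + 13
Perimeter = 31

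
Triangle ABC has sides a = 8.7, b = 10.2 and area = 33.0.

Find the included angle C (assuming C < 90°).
Area = ½ab·sin(C)  →  sin(C) = 2·Area/(ab)
sin(C) = 2·33.0/(8.7·10.2) = 0.743746
C = arcsin(0.743746) = 48.05°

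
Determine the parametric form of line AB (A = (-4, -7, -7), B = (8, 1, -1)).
Direction vector d = B - A = (12, 8, 6)
x = -4 + 12t, y = -7 + 8t, z = -7 + 6t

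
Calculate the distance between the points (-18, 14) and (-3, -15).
Using the distance formula: d = sqrt((x₂-x₁)² + (y₂-y₁)²)
dx = (-3) - (-18) = 15
dy = (-15) - 14 = -29
d = sqrt(15² + (-29)²) = sqrt(225 + 841) = sqrt(1066) = 32.65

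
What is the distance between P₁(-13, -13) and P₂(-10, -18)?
Using the distance formula: d = sqrt((x₂-x₁)² + (y₂-y₁)²)
dx = (-10) - (-13) = 3
dy = (-18) - (-13) = -5
d = sqrt(3² + (-5)²) = sqrt(9 + 25) = sqrt(34) = 5.83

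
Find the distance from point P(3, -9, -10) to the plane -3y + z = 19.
d = |0(3) + (-3)(-9) + 1(-10) - (19)| / √(0² + (-3)² + 1²) = 2/√10 = 0.6325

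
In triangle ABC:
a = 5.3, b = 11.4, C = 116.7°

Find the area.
Using A = ½ab·sin(C):
A = ½·5.3·11.4·sin(116.7°) = ½·60.42·0.893371 = 26.99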